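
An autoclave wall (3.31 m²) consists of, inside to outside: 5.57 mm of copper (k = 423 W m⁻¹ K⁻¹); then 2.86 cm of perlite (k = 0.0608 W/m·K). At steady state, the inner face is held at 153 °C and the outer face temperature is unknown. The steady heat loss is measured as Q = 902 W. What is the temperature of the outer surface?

Series resistances:
  R_copper = L/(kA) = 0.00557/(423·3.31) = 3.978×10^-6 K/W
  R_perlite = L/(kA) = 0.0286/(0.0608·3.31) = 0.1421 K/W
ΣR = 0.1421 K/W
ΔT = Q·ΣR = 902 × 0.1421 = 128.2 K
Heat flows outward, so T_out = T_in − ΔT = 153 − 128.2 = 24.8 °C

T_out = 24.8 °C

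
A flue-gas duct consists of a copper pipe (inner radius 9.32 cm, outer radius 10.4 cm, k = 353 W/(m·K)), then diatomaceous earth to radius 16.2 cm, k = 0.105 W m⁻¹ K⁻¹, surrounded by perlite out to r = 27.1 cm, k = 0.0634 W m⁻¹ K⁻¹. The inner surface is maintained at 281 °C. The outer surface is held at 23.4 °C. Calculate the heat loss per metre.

Q' = 131 W/m

Treat each layer as a resistance in series:
  R'_copper = ln(0.104/0.0932)/(2πk) = 0.1096/(2π·353) = 4.943×10^-5 m·K/W
  R'_diatomaceous earth = ln(0.162/0.104)/(2πk) = 0.4432/(2π·0.105) = 0.6718 m·K/W
  R'_perlite = ln(0.271/0.162)/(2πk) = 0.5145/(2π·0.0634) = 1.292 m·K/W
ΣR = 4.943×10^-5 + 0.6718 + 1.292 = 1.964 m·K/W
Q' = ΔT/ΣR = (281 °C − 23.4 °C)/1.964 = 131 W/m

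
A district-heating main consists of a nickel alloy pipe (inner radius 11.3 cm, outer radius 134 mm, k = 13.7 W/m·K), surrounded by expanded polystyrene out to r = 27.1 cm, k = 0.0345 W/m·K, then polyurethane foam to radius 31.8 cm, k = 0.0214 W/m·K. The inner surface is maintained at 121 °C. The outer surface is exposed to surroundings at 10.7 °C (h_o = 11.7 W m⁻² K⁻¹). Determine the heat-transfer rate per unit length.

Q' = 24.6 W/m

Resistance network (inner→outer):
  R'_nickel alloy = ln(0.134/0.113)/(2πk) = 0.1705/(2π·13.7) = 0.001980 m·K/W
  R'_expanded polystyrene = ln(0.271/0.134)/(2πk) = 0.7043/(2π·0.0345) = 3.249 m·K/W
  R'_polyurethane foam = ln(0.318/0.271)/(2πk) = 0.1599/(2π·0.0214) = 1.189 m·K/W
  R'_conv,out = 1/(2πr h) = 1/(2π·0.318·11.7) = 0.04278 m·K/W
ΣR = 0.001980 + 3.249 + 1.189 + 0.04278 = 4.483 m·K/W
Q' = ΔT/ΣR = (121 °C − 10.7 °C)/4.483 = 24.6 W/m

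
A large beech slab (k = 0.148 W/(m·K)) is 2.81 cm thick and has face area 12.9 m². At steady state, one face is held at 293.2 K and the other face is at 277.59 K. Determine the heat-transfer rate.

Q = kA·ΔT/L = 0.148 × 12.9 × |293.2 K − 277.59 K| / 0.0281 = 1060 W

Q = 1060 W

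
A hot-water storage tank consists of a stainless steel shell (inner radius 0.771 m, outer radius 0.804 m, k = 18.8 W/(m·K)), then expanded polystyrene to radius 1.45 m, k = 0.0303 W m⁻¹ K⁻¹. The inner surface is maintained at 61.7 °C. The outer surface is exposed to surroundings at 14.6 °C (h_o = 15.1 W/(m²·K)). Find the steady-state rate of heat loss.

Q = 32.3 W

Series thermal resistances, inner to outer:
  R_stainless steel = (1/0.771 − 1/0.804)/(4πk) = 0.05324/(4π·18.8) = 2.253×10^-4 K/W
  R_expanded polystyrene = (1/0.804 − 1/1.45)/(4πk) = 0.5541/(4π·0.0303) = 1.455 K/W
  R_conv,out = 1/(4πr²h) = 1/(4π·1.45²·15.1) = 0.002507 K/W
ΣR = 2.253×10^-4 + 1.455 + 0.002507 = 1.458 K/W
Q = ΔT/ΣR = (61.7 °C − 14.6 °C)/1.458 = 32.3 W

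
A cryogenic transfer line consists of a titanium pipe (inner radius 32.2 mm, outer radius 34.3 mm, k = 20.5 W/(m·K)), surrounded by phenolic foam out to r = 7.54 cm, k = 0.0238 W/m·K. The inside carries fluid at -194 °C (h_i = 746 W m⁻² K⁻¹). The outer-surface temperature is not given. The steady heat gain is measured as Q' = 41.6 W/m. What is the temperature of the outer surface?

Sum the resistances:
  R'_conv,in = 1/(2πr h) = 1/(2π·0.0322·746) = 0.006626 m·K/W
  R'_titanium = ln(0.0343/0.0322)/(2πk) = 0.06318/(2π·20.5) = 4.905×10^-4 m·K/W
  R'_phenolic foam = ln(0.0754/0.0343)/(2πk) = 0.7877/(2π·0.0238) = 5.267 m·K/W
ΣR = 5.274 m·K/W
ΔT = Q'·ΣR = 41.6 × 5.274 = 219.4 K
Heat flows inward, so T_out = T_in + ΔT = -194 + 219.4 = 25.4 °C

T_out = 25.4 °C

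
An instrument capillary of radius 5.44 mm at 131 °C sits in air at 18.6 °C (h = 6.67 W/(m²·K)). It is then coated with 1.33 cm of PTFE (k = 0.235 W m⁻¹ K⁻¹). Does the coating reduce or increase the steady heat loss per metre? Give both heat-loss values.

increases: 25.6 → 53.2 W/m

Critical radius for a cylinder: r_cr = k/h = 0.0352 m = 3.52 cm.
Outer radius after coating: r₂ = 0.00544 + 0.0133 = 0.01874 m.
Since r₁ < r_cr and r₂ ≤ r_cr, the coating moves toward the maximum at r_cr — heat loss rises.
Bare: R = 1/(2πr₁h) = 4.386 m·K/W; Q = 112.4/4.386 = 25.6 W/m.
Coated: R = R_cond + R_conv = 2.111 m·K/W; Q = 112.4/2.111 = 53.2 W/m.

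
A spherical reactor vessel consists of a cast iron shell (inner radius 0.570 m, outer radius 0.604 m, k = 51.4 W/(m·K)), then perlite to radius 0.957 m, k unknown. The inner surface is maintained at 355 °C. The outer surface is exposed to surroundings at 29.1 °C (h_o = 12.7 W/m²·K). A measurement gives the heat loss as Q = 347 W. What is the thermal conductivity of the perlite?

k = 0.0521 W/m·K

ΣR = ΔT/Q = |355 − 29.1|/347 = 0.9392 K/W
Known resistances:
  R_cast iron = (1/0.570 − 1/0.604)/(4πk) = 0.09876/(4π·51.4) = 1.529×10^-4 K/W
  R_conv,out = 1/(4πr²h) = 1/(4π·0.957²·12.7) = 0.006842 K/W
R_perlite = ΣR − ΣR_known = 0.9392 − 0.006995 = 0.9322 K/W
(1/r₁−1/r₂)/(4πk) = 0.9322 ⇒ k = 0.6107/(4π·0.9322) = 0.0521 W/m·K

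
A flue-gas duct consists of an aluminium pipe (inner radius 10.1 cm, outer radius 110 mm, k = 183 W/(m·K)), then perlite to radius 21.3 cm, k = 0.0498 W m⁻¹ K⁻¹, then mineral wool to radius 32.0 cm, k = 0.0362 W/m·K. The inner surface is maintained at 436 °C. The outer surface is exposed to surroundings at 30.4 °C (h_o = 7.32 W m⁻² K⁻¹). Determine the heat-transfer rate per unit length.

Treat each layer as a resistance in series:
  R'_aluminium = ln(0.110/0.101)/(2πk) = 0.08536/(2π·183) = 7.424×10^-5 m·K/W
  R'_perlite = ln(0.213/0.110)/(2πk) = 0.6608/(2π·0.0498) = 2.112 m·K/W
  R'_mineral wool = ln(0.320/0.213)/(2πk) = 0.4070/(2π·0.0362) = 1.790 m·K/W
  R'_conv,out = 1/(2πr h) = 1/(2π·0.320·7.32) = 0.06795 m·K/W
ΣR = 7.424×10^-5 + 2.112 + 1.790 + 0.06795 = 3.970 m·K/W
Q' = ΔT/ΣR = (436 °C − 30.4 °C)/3.970 = 102 W/m

Q' = 102 W/m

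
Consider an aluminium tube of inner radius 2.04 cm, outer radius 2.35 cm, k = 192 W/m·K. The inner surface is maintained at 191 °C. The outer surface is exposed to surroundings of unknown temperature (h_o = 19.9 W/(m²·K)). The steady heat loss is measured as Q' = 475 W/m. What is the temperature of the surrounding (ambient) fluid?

T_out = 29.3 °C

Series resistances:
  R'_aluminium = ln(0.0235/0.0204)/(2πk) = 0.1415/(2π·192) = 1.173×10^-4 m·K/W
  R'_conv,out = 1/(2πr h) = 1/(2π·0.0235·19.9) = 0.3403 m·K/W
ΣR = 0.3404 m·K/W
ΔT = Q'·ΣR = 475 × 0.3404 = 161.7 K
Heat flows outward, so T_out = T_in − ΔT = 191 − 161.7 = 29.3 °C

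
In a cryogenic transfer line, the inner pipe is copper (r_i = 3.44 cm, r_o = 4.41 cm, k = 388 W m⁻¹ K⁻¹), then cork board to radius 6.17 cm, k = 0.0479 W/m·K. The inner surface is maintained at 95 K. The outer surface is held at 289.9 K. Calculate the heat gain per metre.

Q' = 175 W/m

Series thermal resistances, inner to outer:
  R'_copper = ln(0.0441/0.0344)/(2πk) = 0.2484/(2π·388) = 1.019×10^-4 m·K/W
  R'_cork board = ln(0.0617/0.0441)/(2πk) = 0.3358/(2π·0.0479) = 1.116 m·K/W
ΣR = 1.019×10^-4 + 1.116 = 1.116 m·K/W
Q' = ΔT/ΣR = (95 K − 289.9 K)/1.116 = -175 W/m
(Negative Q' ⇒ heat flows inward; heat gain = 175 W/m.)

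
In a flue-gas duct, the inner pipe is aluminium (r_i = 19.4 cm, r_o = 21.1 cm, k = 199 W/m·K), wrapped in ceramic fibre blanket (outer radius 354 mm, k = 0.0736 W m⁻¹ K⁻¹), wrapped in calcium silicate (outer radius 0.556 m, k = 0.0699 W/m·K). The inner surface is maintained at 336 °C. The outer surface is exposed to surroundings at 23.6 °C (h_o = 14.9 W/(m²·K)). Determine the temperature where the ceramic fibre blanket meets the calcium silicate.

Series thermal resistances, inner to outer:
  R'_aluminium = ln(0.211/0.194)/(2πk) = 0.08400/(2π·199) = 6.718×10^-5 m·K/W
  R'_ceramic fibre blanket = ln(0.354/0.211)/(2πk) = 0.5174/(2π·0.0736) = 1.119 m·K/W
  R'_calcium silicate = ln(0.556/0.354)/(2πk) = 0.4515/(2π·0.0699) = 1.028 m·K/W
  R'_conv,out = 1/(2πr h) = 1/(2π·0.556·14.9) = 0.01921 m·K/W
ΣR = 6.718×10^-5 + 1.119 + 1.028 + 0.01921 = 2.166 m·K/W
Q' = ΔT/ΣR = (336 °C − 23.6 °C)/2.166 = 144.2 W/m
From the inner boundary to the ceramic fibre blanket/calcium silicate interface, ΣR_partial = 1.119 m·K/W.
T_interface = T_in − Q'·ΣR_partial = 336 °C − (144.2)(1.119) = 175 °C

T = 175 °C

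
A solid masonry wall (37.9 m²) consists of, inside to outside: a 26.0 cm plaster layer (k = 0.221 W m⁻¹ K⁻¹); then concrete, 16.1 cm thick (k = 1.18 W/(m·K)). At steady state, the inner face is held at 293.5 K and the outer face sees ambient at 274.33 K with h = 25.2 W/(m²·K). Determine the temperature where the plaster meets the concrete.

T = 276.83 K

Resistance network (inner→outer):
  R_plaster = L/(kA) = 0.260/(0.221·37.9) = 0.03104 K/W
  R_concrete = L/(kA) = 0.161/(1.18·37.9) = 0.003600 K/W
  R_conv,out = 1/(hA) = 1/(25.2·37.9) = 0.001047 K/W
ΣR = 0.03104 + 0.003600 + 0.001047 = 0.03569 K/W
Q = ΔT/ΣR = (293.5 K − 274.33 K)/0.03569 = 537.1 W
From the inner boundary to the plaster/concrete interface, ΣR_partial = 0.03104 K/W.
T_interface = T_in − Q·ΣR_partial = 293.5 K − (537.1)(0.03104) = 276.83 K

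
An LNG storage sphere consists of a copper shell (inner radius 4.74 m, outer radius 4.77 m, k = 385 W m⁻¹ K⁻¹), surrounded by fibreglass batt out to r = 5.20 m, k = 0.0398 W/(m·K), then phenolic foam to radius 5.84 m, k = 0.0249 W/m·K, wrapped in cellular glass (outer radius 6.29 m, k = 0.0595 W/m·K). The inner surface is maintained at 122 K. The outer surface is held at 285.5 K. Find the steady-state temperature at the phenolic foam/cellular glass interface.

T = 262.9 K

Treat each layer as a resistance in series:
  R_copper = (1/4.74 − 1/4.77)/(4πk) = 0.001327/(4π·385) = 2.743×10^-7 K/W
  R_fibreglass batt = (1/4.77 − 1/5.20)/(4πk) = 0.01734/(4π·0.0398) = 0.03466 K/W
  R_phenolic foam = (1/5.20 − 1/5.84)/(4πk) = 0.02107/(4π·0.0249) = 0.06735 K/W
  R_cellular glass = (1/5.84 − 1/6.29)/(4πk) = 0.01225/(4π·0.0595) = 0.01638 K/W
ΣR = 2.743×10^-7 + 0.03466 + 0.06735 + 0.01638 = 0.1184 K/W
Q = ΔT/ΣR = (122 K − 285.5 K)/0.1184 = -1381 W
From the inner boundary to the phenolic foam/cellular glass interface, ΣR_partial = 0.1020 K/W.
T_interface = T_in − Q·ΣR_partial = 122 K − (-1381)(0.1020) = 262.9 K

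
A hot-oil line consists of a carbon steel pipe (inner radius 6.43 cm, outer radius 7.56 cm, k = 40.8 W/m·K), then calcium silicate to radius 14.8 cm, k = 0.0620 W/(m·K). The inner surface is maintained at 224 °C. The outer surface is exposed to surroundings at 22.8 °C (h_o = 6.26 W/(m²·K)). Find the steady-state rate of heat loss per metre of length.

Q' = 106 W/m

Treat each layer as a resistance in series:
  R'_carbon steel = ln(0.0756/0.0643)/(2πk) = 0.1619/(2π·40.8) = 6.315×10^-4 m·K/W
  R'_calcium silicate = ln(0.148/0.0756)/(2πk) = 0.6718/(2π·0.0620) = 1.724 m·K/W
  R'_conv,out = 1/(2πr h) = 1/(2π·0.148·6.26) = 0.1718 m·K/W
ΣR = 6.315×10^-4 + 1.724 + 0.1718 = 1.896 m·K/W
Q' = ΔT/ΣR = (224 °C − 22.8 °C)/1.896 = 106 W/m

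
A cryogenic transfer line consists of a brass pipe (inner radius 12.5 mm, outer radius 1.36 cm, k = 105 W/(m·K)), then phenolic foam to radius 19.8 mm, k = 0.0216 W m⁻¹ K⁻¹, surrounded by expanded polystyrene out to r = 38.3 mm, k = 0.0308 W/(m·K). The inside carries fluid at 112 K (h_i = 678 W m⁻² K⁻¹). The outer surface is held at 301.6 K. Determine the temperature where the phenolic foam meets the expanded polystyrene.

Treat each layer as a resistance in series:
  R'_conv,in = 1/(2πr h) = 1/(2π·0.0125·678) = 0.01878 m·K/W
  R'_brass = ln(0.0136/0.0125)/(2πk) = 0.08434/(2π·105) = 1.278×10^-4 m·K/W
  R'_phenolic foam = ln(0.0198/0.0136)/(2πk) = 0.3756/(2π·0.0216) = 2.768 m·K/W
  R'_expanded polystyrene = ln(0.0383/0.0198)/(2πk) = 0.6598/(2π·0.0308) = 3.409 m·K/W
ΣR = 0.01878 + 1.278×10^-4 + 2.768 + 3.409 = 6.196 m·K/W
Q' = ΔT/ΣR = (112 K − 301.6 K)/6.196 = -30.60 W/m
From the inner boundary to the phenolic foam/expanded polystyrene interface, ΣR_partial = 2.787 m·K/W.
T_interface = T_in − Q'·ΣR_partial = 112 K − (-30.60)(2.787) = 197.3 K

T = 197.3 K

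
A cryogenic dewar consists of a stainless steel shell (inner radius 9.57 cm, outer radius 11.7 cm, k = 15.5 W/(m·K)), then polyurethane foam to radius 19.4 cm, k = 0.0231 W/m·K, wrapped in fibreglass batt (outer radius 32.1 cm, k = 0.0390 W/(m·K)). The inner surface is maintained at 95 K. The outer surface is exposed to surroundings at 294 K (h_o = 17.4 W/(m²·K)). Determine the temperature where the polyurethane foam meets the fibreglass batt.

T = 241.4 K

Resistance network (inner→outer):
  R_stainless steel = (1/0.0957 − 1/0.117)/(4πk) = 1.902/(4π·15.5) = 0.009767 K/W
  R_polyurethane foam = (1/0.117 − 1/0.194)/(4πk) = 3.392/(4π·0.0231) = 11.69 K/W
  R_fibreglass batt = (1/0.194 − 1/0.321)/(4πk) = 2.039/(4π·0.0390) = 4.161 K/W
  R_conv,out = 1/(4πr²h) = 1/(4π·0.321²·17.4) = 0.04438 K/W
ΣR = 0.009767 + 11.69 + 4.161 + 0.04438 = 15.91 K/W
Q = ΔT/ΣR = (95 K − 294 K)/15.91 = -12.51 W
From the inner boundary to the polyurethane foam/fibreglass batt interface, ΣR_partial = 11.70 K/W.
T_interface = T_in − Q·ΣR_partial = 95 K − (-12.51)(11.70) = 241.4 K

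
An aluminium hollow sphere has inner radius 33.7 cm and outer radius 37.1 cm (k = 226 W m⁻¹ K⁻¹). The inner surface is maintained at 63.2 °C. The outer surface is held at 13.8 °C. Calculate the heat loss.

Q = 5.16×10^5 W

Q = 4πk·ΔT/(1/r₁ − 1/r₂) = 4π × 226 × 49.4 / (1/0.337 − 1/0.371) = 5.16×10^5 W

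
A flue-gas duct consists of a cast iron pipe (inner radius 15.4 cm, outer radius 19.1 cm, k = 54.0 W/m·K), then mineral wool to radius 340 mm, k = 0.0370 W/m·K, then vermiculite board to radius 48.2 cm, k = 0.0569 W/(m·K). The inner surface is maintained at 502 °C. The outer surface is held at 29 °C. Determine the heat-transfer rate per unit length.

Q' = 137 W/m

Series thermal resistances, inner to outer:
  R'_cast iron = ln(0.191/0.154)/(2πk) = 0.2153/(2π·54.0) = 6.346×10^-4 m·K/W
  R'_mineral wool = ln(0.340/0.191)/(2πk) = 0.5767/(2π·0.0370) = 2.481 m·K/W
  R'_vermiculite board = ln(0.482/0.340)/(2πk) = 0.3490/(2π·0.0569) = 0.9762 m·K/W
ΣR = 6.346×10^-4 + 2.481 + 0.9762 = 3.458 m·K/W
Q' = ΔT/ΣR = (502 °C − 29 °C)/3.458 = 137 W/m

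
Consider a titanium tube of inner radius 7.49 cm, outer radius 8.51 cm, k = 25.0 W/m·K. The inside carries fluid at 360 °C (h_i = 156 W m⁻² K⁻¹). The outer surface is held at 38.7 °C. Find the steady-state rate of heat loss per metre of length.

Q' = 22.3 kW/m

Resistance network (inner→outer):
  R'_conv,in = 1/(2πr h) = 1/(2π·0.0749·156) = 0.01362 m·K/W
  R'_titanium = ln(0.0851/0.0749)/(2πk) = 0.1277/(2π·25.0) = 8.128×10^-4 m·K/W
ΣR = 0.01362 + 8.128×10^-4 = 0.01443 m·K/W
Q' = ΔT/ΣR = (360 °C − 38.7 °C)/0.01443 = 22300 W/m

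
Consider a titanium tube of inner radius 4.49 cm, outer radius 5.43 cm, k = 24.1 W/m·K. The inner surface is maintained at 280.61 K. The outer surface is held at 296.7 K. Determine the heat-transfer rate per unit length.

Q' = 12.8 kW/m

Q' = 2πk·ΔT/ln(r₂/r₁) = 2π × 24.1 × 16.09 / ln(0.0543/0.0449) = 12800 W/m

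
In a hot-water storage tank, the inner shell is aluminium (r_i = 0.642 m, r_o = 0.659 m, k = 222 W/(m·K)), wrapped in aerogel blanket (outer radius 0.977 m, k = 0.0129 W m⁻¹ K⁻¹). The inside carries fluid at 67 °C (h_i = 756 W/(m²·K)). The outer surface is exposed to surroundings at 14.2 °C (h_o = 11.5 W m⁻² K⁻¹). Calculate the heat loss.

Q = 17.3 W

Treat each layer as a resistance in series:
  R_conv,in = 1/(4πr²h) = 1/(4π·0.642²·756) = 2.554×10^-4 K/W
  R_aluminium = (1/0.642 − 1/0.659)/(4πk) = 0.04018/(4π·222) = 1.440×10^-5 K/W
  R_aerogel blanket = (1/0.659 − 1/0.977)/(4πk) = 0.4939/(4π·0.0129) = 3.047 K/W
  R_conv,out = 1/(4πr²h) = 1/(4π·0.977²·11.5) = 0.007249 K/W
ΣR = 2.554×10^-4 + 1.440×10^-5 + 3.047 + 0.007249 = 3.055 K/W
Q = ΔT/ΣR = (67 °C − 14.2 °C)/3.055 = 17.3 W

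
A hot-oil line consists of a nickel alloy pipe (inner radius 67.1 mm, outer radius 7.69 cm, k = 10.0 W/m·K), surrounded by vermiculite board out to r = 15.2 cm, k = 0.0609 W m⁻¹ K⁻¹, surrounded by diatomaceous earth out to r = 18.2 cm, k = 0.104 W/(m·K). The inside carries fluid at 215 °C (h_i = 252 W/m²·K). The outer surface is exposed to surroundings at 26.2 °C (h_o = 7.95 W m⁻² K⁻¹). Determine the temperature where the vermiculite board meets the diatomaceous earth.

T = 59.6 °C

Treat each layer as a resistance in series:
  R'_conv,in = 1/(2πr h) = 1/(2π·0.0671·252) = 0.009412 m·K/W
  R'_nickel alloy = ln(0.0769/0.0671)/(2πk) = 0.1363/(2π·10.0) = 0.002170 m·K/W
  R'_vermiculite board = ln(0.152/0.0769)/(2πk) = 0.6814/(2π·0.0609) = 1.781 m·K/W
  R'_diatomaceous earth = ln(0.182/0.152)/(2πk) = 0.1801/(2π·0.104) = 0.2757 m·K/W
  R'_conv,out = 1/(2πr h) = 1/(2π·0.182·7.95) = 0.1100 m·K/W
ΣR = 0.009412 + 0.002170 + 1.781 + 0.2757 + 0.1100 = 2.178 m·K/W
Q' = ΔT/ΣR = (215 °C − 26.2 °C)/2.178 = 86.69 W/m
From the inner boundary to the vermiculite board/diatomaceous earth interface, ΣR_partial = 1.793 m·K/W.
T_interface = T_in − Q'·ΣR_partial = 215 °C − (86.69)(1.793) = 59.6 °C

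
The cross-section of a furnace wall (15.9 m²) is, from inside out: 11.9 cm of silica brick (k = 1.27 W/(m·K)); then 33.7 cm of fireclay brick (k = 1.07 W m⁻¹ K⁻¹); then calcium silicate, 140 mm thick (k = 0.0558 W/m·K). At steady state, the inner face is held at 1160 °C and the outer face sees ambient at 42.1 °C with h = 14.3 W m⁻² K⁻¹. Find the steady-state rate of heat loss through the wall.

Series thermal resistances, inner to outer:
  R_silica brick = L/(kA) = 0.119/(1.27·15.9) = 0.005893 K/W
  R_fireclay brick = L/(kA) = 0.337/(1.07·15.9) = 0.01981 K/W
  R_calcium silicate = L/(kA) = 0.140/(0.0558·15.9) = 0.1578 K/W
  R_conv,out = 1/(hA) = 1/(14.3·15.9) = 0.004398 K/W
ΣR = 0.005893 + 0.01981 + 0.1578 + 0.004398 = 0.1879 K/W
Q = ΔT/ΣR = (1160 °C − 42.1 °C)/0.1879 = 5950 W

Q = 5.95 kW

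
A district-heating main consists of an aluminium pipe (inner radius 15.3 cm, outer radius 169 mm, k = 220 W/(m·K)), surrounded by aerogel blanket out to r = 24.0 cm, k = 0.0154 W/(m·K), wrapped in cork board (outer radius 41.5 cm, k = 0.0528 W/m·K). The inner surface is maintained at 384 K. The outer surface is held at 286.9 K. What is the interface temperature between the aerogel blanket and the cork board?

T = 317.3 K

Treat each layer as a resistance in series:
  R'_aluminium = ln(0.169/0.153)/(2πk) = 0.09946/(2π·220) = 7.195×10^-5 m·K/W
  R'_aerogel blanket = ln(0.240/0.169)/(2πk) = 0.3507/(2π·0.0154) = 3.625 m·K/W
  R'_cork board = ln(0.415/0.240)/(2πk) = 0.5476/(2π·0.0528) = 1.651 m·K/W
ΣR = 7.195×10^-5 + 3.625 + 1.651 = 5.276 m·K/W
Q' = ΔT/ΣR = (384 K − 286.9 K)/5.276 = 18.40 W/m
From the inner boundary to the aerogel blanket/cork board interface, ΣR_partial = 3.625 m·K/W.
T_interface = T_in − Q'·ΣR_partial = 384 K − (18.40)(3.625) = 317.3 K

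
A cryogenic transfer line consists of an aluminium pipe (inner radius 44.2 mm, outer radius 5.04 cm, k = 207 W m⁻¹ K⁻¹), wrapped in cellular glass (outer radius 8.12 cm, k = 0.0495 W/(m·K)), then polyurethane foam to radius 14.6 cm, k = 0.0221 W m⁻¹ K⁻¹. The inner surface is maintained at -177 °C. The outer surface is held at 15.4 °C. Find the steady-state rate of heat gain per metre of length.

Q' = 33.4 W/m

Series thermal resistances, inner to outer:
  R'_aluminium = ln(0.0504/0.0442)/(2πk) = 0.1313/(2π·207) = 1.009×10^-4 m·K/W
  R'_cellular glass = ln(0.0812/0.0504)/(2πk) = 0.4769/(2π·0.0495) = 1.533 m·K/W
  R'_polyurethane foam = ln(0.146/0.0812)/(2πk) = 0.5867/(2π·0.0221) = 4.225 m·K/W
ΣR = 1.009×10^-4 + 1.533 + 4.225 = 5.758 m·K/W
Q' = ΔT/ΣR = (-177 °C − 15.4 °C)/5.758 = -33.4 W/m
(Negative Q' ⇒ heat flows inward; heat gain = 33.4 W/m.)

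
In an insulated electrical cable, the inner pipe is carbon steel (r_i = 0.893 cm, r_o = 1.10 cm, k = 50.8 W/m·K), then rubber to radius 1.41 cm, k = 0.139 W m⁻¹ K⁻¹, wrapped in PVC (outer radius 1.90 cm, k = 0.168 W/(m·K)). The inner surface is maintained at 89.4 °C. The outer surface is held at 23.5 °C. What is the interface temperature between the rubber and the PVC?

Treat each layer as a resistance in series:
  R'_carbon steel = ln(0.0110/0.00893)/(2πk) = 0.2085/(2π·50.8) = 6.532×10^-4 m·K/W
  R'_rubber = ln(0.0141/0.0110)/(2πk) = 0.2483/(2π·0.139) = 0.2843 m·K/W
  R'_PVC = ln(0.0190/0.0141)/(2πk) = 0.2983/(2π·0.168) = 0.2826 m·K/W
ΣR = 6.532×10^-4 + 0.2843 + 0.2826 = 0.5676 m·K/W
Q' = ΔT/ΣR = (89.4 °C − 23.5 °C)/0.5676 = 116.1 W/m
From the inner boundary to the rubber/PVC interface, ΣR_partial = 0.2850 m·K/W.
T_interface = T_in − Q'·ΣR_partial = 89.4 °C − (116.1)(0.2850) = 56.3 °C

T = 56.3 °C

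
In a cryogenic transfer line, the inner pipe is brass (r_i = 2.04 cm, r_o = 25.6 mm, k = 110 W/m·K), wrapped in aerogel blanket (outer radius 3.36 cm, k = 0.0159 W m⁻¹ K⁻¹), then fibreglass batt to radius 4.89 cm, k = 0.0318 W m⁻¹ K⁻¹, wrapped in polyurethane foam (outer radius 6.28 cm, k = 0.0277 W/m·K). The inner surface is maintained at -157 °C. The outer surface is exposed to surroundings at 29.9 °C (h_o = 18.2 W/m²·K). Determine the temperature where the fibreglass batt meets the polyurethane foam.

Treat each layer as a resistance in series:
  R'_brass = ln(0.0256/0.0204)/(2πk) = 0.2271/(2π·110) = 3.285×10^-4 m·K/W
  R'_aerogel blanket = ln(0.0336/0.0256)/(2πk) = 0.2719/(2π·0.0159) = 2.722 m·K/W
  R'_fibreglass batt = ln(0.0489/0.0336)/(2πk) = 0.3753/(2π·0.0318) = 1.878 m·K/W
  R'_polyurethane foam = ln(0.0628/0.0489)/(2πk) = 0.2502/(2π·0.0277) = 1.437 m·K/W
  R'_conv,out = 1/(2πr h) = 1/(2π·0.0628·18.2) = 0.1392 m·K/W
ΣR = 3.285×10^-4 + 2.722 + 1.878 + 1.437 + 0.1392 = 6.177 m·K/W
Q' = ΔT/ΣR = (-157 °C − 29.9 °C)/6.177 = -30.26 W/m
From the inner boundary to the fibreglass batt/polyurethane foam interface, ΣR_partial = 4.600 m·K/W.
T_interface = T_in − Q'·ΣR_partial = -157 °C − (-30.26)(4.600) = -17.8 °C

T = -17.8 °C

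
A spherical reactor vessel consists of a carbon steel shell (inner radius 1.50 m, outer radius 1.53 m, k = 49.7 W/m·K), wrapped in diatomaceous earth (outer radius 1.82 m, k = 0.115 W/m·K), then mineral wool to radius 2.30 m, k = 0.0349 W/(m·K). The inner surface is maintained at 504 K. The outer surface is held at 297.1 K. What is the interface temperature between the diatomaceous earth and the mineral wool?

Resistance network (inner→outer):
  R_carbon steel = (1/1.50 − 1/1.53)/(4πk) = 0.01307/(4π·49.7) = 2.093×10^-5 K/W
  R_diatomaceous earth = (1/1.53 − 1/1.82)/(4πk) = 0.1041/(4π·0.115) = 0.07207 K/W
  R_mineral wool = (1/1.82 − 1/2.30)/(4πk) = 0.1147/(4π·0.0349) = 0.2615 K/W
ΣR = 2.093×10^-5 + 0.07207 + 0.2615 = 0.3336 K/W
Q = ΔT/ΣR = (504 K − 297.1 K)/0.3336 = 620.2 W
From the inner boundary to the diatomaceous earth/mineral wool interface, ΣR_partial = 0.07209 K/W.
T_interface = T_in − Q·ΣR_partial = 504 K − (620.2)(0.07209) = 459 K

T = 459 K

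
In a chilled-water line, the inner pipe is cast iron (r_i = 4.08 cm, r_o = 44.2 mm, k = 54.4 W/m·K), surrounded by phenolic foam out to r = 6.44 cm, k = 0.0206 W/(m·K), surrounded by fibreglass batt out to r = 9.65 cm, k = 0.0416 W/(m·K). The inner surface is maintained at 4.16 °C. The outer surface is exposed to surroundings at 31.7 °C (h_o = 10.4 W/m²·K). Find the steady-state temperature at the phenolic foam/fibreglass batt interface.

Series thermal resistances, inner to outer:
  R'_cast iron = ln(0.0442/0.0408)/(2πk) = 0.08004/(2π·54.4) = 2.342×10^-4 m·K/W
  R'_phenolic foam = ln(0.0644/0.0442)/(2πk) = 0.3764/(2π·0.0206) = 2.908 m·K/W
  R'_fibreglass batt = ln(0.0965/0.0644)/(2πk) = 0.4044/(2π·0.0416) = 1.547 m·K/W
  R'_conv,out = 1/(2πr h) = 1/(2π·0.0965·10.4) = 0.1586 m·K/W
ΣR = 2.342×10^-4 + 2.908 + 1.547 + 0.1586 = 4.614 m·K/W
Q' = ΔT/ΣR = (4.16 °C − 31.7 °C)/4.614 = -5.969 W/m
From the inner boundary to the phenolic foam/fibreglass batt interface, ΣR_partial = 2.908 m·K/W.
T_interface = T_in − Q'·ΣR_partial = 4.16 °C − (-5.969)(2.908) = 21.5 °C

T = 21.5 °C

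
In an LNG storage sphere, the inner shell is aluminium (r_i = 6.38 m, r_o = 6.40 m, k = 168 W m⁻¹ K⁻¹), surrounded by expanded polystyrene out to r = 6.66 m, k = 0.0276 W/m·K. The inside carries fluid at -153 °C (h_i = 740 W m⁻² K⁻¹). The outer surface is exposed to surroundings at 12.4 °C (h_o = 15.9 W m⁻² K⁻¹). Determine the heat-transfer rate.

Q = 9.34 kW

Resistance network (inner→outer):
  R_conv,in = 1/(4πr²h) = 1/(4π·6.38²·740) = 2.642×10^-6 K/W
  R_aluminium = (1/6.38 − 1/6.40)/(4πk) = 4.898×10^-4/(4π·168) = 2.320×10^-7 K/W
  R_expanded polystyrene = (1/6.40 − 1/6.66)/(4πk) = 0.006100/(4π·0.0276) = 0.01759 K/W
  R_conv,out = 1/(4πr²h) = 1/(4π·6.66²·15.9) = 1.128×10^-4 K/W
ΣR = 2.642×10^-6 + 2.320×10^-7 + 0.01759 + 1.128×10^-4 = 0.01771 K/W
Q = ΔT/ΣR = (-153 °C − 12.4 °C)/0.01771 = -9340 W
(Negative Q ⇒ heat flows inward; heat gain = 9340 W.)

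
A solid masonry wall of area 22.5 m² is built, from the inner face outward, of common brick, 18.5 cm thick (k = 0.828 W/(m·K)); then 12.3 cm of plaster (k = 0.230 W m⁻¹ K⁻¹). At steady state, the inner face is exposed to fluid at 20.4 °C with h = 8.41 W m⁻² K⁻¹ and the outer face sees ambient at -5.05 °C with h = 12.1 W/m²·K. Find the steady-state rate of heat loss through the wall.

Q = 597 W

Resistance network (inner→outer):
  R_conv,in = 1/(hA) = 1/(8.41·22.5) = 0.005285 K/W
  R_common brick = L/(kA) = 0.185/(0.828·22.5) = 0.009930 K/W
  R_plaster = L/(kA) = 0.123/(0.230·22.5) = 0.02377 K/W
  R_conv,out = 1/(hA) = 1/(12.1·22.5) = 0.003673 K/W
ΣR = 0.005285 + 0.009930 + 0.02377 + 0.003673 = 0.04266 K/W
Q = ΔT/ΣR = (20.4 °C − -5.05 °C)/0.04266 = 597 W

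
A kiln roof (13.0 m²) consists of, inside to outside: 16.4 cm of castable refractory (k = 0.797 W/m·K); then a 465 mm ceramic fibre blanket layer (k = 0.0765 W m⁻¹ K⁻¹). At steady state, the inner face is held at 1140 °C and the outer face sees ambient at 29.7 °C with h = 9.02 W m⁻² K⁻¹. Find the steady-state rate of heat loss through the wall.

Q = 2.26 kW

Series thermal resistances, inner to outer:
  R_castable refractory = L/(kA) = 0.164/(0.797·13.0) = 0.01583 K/W
  R_ceramic fibre blanket = L/(kA) = 0.465/(0.0765·13.0) = 0.4676 K/W
  R_conv,out = 1/(hA) = 1/(9.02·13.0) = 0.008528 K/W
ΣR = 0.01583 + 0.4676 + 0.008528 = 0.4920 K/W
Q = ΔT/ΣR = (1140 °C − 29.7 °C)/0.4920 = 2260 W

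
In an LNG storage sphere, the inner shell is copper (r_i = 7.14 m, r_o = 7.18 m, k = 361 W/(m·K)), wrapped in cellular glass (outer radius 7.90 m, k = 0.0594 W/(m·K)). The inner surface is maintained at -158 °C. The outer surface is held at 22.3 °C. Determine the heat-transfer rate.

Q = 10.6 kW

Series thermal resistances, inner to outer:
  R_copper = (1/7.14 − 1/7.18)/(4πk) = 7.803×10^-4/(4π·361) = 1.720×10^-7 K/W
  R_cellular glass = (1/7.18 − 1/7.90)/(4πk) = 0.01269/(4π·0.0594) = 0.01701 K/W
ΣR = 1.720×10^-7 + 0.01701 = 0.01701 K/W
Q = ΔT/ΣR = (-158 °C − 22.3 °C)/0.01701 = -10600 W
(Negative Q ⇒ heat flows inward; heat gain = 10600 W.)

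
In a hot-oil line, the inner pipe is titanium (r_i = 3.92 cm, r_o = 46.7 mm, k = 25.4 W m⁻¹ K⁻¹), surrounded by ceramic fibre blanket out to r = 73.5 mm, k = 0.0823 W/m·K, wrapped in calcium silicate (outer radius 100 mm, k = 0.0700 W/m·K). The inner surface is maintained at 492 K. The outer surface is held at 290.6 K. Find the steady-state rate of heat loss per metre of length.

Treat each layer as a resistance in series:
  R'_titanium = ln(0.0467/0.0392)/(2πk) = 0.1751/(2π·25.4) = 0.001097 m·K/W
  R'_ceramic fibre blanket = ln(0.0735/0.0467)/(2πk) = 0.4535/(2π·0.0823) = 0.8771 m·K/W
  R'_calcium silicate = ln(0.100/0.0735)/(2πk) = 0.3079/(2π·0.0700) = 0.7000 m·K/W
ΣR = 0.001097 + 0.8771 + 0.7000 = 1.578 m·K/W
Q' = ΔT/ΣR = (492 K − 290.6 K)/1.578 = 128 W/m

Q' = 128 W/m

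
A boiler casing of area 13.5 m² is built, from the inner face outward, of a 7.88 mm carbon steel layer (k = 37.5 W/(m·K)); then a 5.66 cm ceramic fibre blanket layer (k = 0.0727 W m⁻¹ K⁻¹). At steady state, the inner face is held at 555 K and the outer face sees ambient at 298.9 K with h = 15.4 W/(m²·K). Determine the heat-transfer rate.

Q = 4100 W

Resistance network (inner→outer):
  R_carbon steel = L/(kA) = 0.00788/(37.5·13.5) = 1.557×10^-5 K/W
  R_ceramic fibre blanket = L/(kA) = 0.0566/(0.0727·13.5) = 0.05767 K/W
  R_conv,out = 1/(hA) = 1/(15.4·13.5) = 0.004810 K/W
ΣR = 1.557×10^-5 + 0.05767 + 0.004810 = 0.06250 K/W
Q = ΔT/ΣR = (555 K − 298.9 K)/0.06250 = 4100 W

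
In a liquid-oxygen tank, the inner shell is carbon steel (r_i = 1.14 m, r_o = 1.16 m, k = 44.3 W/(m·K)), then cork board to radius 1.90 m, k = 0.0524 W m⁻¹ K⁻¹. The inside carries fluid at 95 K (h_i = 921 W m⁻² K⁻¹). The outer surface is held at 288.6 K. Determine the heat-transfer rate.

Q = 380 W

Treat each layer as a resistance in series:
  R_conv,in = 1/(4πr²h) = 1/(4π·1.14²·921) = 6.648×10^-5 K/W
  R_carbon steel = (1/1.14 − 1/1.16)/(4πk) = 0.01512/(4π·44.3) = 2.717×10^-5 K/W
  R_cork board = (1/1.16 − 1/1.90)/(4πk) = 0.3358/(4π·0.0524) = 0.5099 K/W
ΣR = 6.648×10^-5 + 2.717×10^-5 + 0.5099 = 0.5100 K/W
Q = ΔT/ΣR = (95 K − 288.6 K)/0.5100 = -380 W
(Negative Q ⇒ heat flows inward; heat gain = 380 W.)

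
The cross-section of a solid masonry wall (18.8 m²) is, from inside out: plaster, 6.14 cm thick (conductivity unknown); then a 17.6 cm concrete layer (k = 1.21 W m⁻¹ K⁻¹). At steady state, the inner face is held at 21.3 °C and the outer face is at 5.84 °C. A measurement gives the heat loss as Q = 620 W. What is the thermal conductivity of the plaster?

ΣR = ΔT/Q = |21.3 − 5.84|/620 = 0.02494 K/W
Known resistances:
  R_concrete = L/(kA) = 0.176/(1.21·18.8) = 0.007737 K/W
R_plaster = ΣR − ΣR_known = 0.02494 − 0.007737 = 0.01720 K/W
L/(kA) = 0.01720 ⇒ k = 0.0614/(0.01720·18.8) = 0.190 W/m·K

k = 0.190 W/m·K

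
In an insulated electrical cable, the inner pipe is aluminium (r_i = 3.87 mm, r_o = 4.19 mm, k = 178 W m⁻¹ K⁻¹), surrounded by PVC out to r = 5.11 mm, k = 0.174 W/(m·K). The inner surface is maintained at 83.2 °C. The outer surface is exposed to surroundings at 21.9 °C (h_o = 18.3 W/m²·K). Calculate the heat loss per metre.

Q' = 32.5 W/m

Resistance network (inner→outer):
  R'_aluminium = ln(0.00419/0.00387)/(2πk) = 0.07945/(2π·178) = 7.104×10^-5 m·K/W
  R'_PVC = ln(0.00511/0.00419)/(2πk) = 0.1985/(2π·0.174) = 0.1816 m·K/W
  R'_conv,out = 1/(2πr h) = 1/(2π·0.00511·18.3) = 1.702 m·K/W
ΣR = 7.104×10^-5 + 0.1816 + 1.702 = 1.884 m·K/W
Q' = ΔT/ΣR = (83.2 °C − 21.9 °C)/1.884 = 32.5 W/m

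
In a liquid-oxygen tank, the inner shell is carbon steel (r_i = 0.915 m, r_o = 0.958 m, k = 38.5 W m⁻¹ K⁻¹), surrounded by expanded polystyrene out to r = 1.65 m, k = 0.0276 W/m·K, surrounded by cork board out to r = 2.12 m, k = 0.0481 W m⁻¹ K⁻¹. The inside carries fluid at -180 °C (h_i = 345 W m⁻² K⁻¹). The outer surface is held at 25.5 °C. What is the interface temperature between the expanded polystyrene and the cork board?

T = -5.3 °C

Treat each layer as a resistance in series:
  R_conv,in = 1/(4πr²h) = 1/(4π·0.915²·345) = 2.755×10^-4 K/W
  R_carbon steel = (1/0.915 − 1/0.958)/(4πk) = 0.04905/(4π·38.5) = 1.014×10^-4 K/W
  R_expanded polystyrene = (1/0.958 − 1/1.65)/(4πk) = 0.4378/(4π·0.0276) = 1.262 K/W
  R_cork board = (1/1.65 − 1/2.12)/(4πk) = 0.1344/(4π·0.0481) = 0.2223 K/W
ΣR = 2.755×10^-4 + 1.014×10^-4 + 1.262 + 0.2223 = 1.485 K/W
Q = ΔT/ΣR = (-180 °C − 25.5 °C)/1.485 = -138.4 W
From the inner boundary to the expanded polystyrene/cork board interface, ΣR_partial = 1.262 K/W.
T_interface = T_in − Q·ΣR_partial = -180 °C − (-138.4)(1.262) = -5.3 °C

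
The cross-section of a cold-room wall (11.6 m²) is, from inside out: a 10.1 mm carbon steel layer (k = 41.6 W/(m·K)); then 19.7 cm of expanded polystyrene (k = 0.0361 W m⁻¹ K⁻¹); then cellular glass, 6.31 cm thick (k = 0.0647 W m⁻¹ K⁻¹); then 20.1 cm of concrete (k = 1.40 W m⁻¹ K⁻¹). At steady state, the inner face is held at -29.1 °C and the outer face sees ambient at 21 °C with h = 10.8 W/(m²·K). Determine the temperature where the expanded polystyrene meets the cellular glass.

Resistance network (inner→outer):
  R_carbon steel = L/(kA) = 0.0101/(41.6·11.6) = 2.093×10^-5 K/W
  R_expanded polystyrene = L/(kA) = 0.197/(0.0361·11.6) = 0.4704 K/W
  R_cellular glass = L/(kA) = 0.0631/(0.0647·11.6) = 0.08408 K/W
  R_concrete = L/(kA) = 0.201/(1.40·11.6) = 0.01238 K/W
  R_conv,out = 1/(hA) = 1/(10.8·11.6) = 0.007982 K/W
ΣR = 2.093×10^-5 + 0.4704 + 0.08408 + 0.01238 + 0.007982 = 0.5749 K/W
Q = ΔT/ΣR = (-29.1 °C − 21 °C)/0.5749 = -87.15 W
From the inner boundary to the expanded polystyrene/cellular glass interface, ΣR_partial = 0.4704 K/W.
T_interface = T_in − Q·ΣR_partial = -29.1 °C − (-87.15)(0.4704) = 11.9 °C

T = 11.9 °C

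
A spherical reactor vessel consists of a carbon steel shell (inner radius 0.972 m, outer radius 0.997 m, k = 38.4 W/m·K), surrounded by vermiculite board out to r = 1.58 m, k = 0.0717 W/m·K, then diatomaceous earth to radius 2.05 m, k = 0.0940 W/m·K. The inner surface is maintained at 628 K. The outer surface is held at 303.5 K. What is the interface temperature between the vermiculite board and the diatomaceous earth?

Series thermal resistances, inner to outer:
  R_carbon steel = (1/0.972 − 1/0.997)/(4πk) = 0.02580/(4π·38.4) = 5.346×10^-5 K/W
  R_vermiculite board = (1/0.997 − 1/1.58)/(4πk) = 0.3701/(4π·0.0717) = 0.4108 K/W
  R_diatomaceous earth = (1/1.58 − 1/2.05)/(4πk) = 0.1451/(4π·0.0940) = 0.1228 K/W
ΣR = 5.346×10^-5 + 0.4108 + 0.1228 = 0.5337 K/W
Q = ΔT/ΣR = (628 K − 303.5 K)/0.5337 = 608.0 W
From the inner boundary to the vermiculite board/diatomaceous earth interface, ΣR_partial = 0.4109 K/W.
T_interface = T_in − Q·ΣR_partial = 628 K − (608.0)(0.4109) = 378 K

T = 378 K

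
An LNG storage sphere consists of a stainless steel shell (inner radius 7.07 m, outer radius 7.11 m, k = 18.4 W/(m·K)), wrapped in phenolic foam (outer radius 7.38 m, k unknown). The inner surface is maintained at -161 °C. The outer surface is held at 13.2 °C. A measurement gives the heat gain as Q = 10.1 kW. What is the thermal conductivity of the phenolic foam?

ΣR = ΔT/Q = |-161 − 13.2|/10100 = 0.01725 K/W
Known resistances:
  R_stainless steel = (1/7.07 − 1/7.11)/(4πk) = 7.957×10^-4/(4π·18.4) = 3.441×10^-6 K/W
R_phenolic foam = ΣR − ΣR_known = 0.01725 − 3.441×10^-6 = 0.01725 K/W
(1/r₁−1/r₂)/(4πk) = 0.01725 ⇒ k = 0.005146/(4π·0.01725) = 0.0237 W/m·K

k = 0.0237 W/m·K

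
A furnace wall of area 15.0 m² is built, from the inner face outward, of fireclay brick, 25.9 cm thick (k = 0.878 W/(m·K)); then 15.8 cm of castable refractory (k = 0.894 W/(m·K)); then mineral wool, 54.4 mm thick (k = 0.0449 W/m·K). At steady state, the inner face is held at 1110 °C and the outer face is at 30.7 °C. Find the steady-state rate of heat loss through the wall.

Q = 9620 W

Resistance network (inner→outer):
  R_fireclay brick = L/(kA) = 0.259/(0.878·15.0) = 0.01967 K/W
  R_castable refractory = L/(kA) = 0.158/(0.894·15.0) = 0.01178 K/W
  R_mineral wool = L/(kA) = 0.0544/(0.0449·15.0) = 0.08077 K/W
ΣR = 0.01967 + 0.01178 + 0.08077 = 0.1122 K/W
Q = ΔT/ΣR = (1110 °C − 30.7 °C)/0.1122 = 9620 W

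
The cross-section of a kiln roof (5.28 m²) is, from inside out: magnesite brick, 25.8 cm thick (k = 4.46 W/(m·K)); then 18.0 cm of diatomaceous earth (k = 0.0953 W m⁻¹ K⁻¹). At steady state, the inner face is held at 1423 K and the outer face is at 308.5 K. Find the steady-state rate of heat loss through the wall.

Q = 3.02 kW

Series thermal resistances, inner to outer:
  R_magnesite brick = L/(kA) = 0.258/(4.46·5.28) = 0.01096 K/W
  R_diatomaceous earth = L/(kA) = 0.180/(0.0953·5.28) = 0.3577 K/W
ΣR = 0.01096 + 0.3577 = 0.3687 K/W
Q = ΔT/ΣR = (1423 K − 308.5 K)/0.3687 = 3020 W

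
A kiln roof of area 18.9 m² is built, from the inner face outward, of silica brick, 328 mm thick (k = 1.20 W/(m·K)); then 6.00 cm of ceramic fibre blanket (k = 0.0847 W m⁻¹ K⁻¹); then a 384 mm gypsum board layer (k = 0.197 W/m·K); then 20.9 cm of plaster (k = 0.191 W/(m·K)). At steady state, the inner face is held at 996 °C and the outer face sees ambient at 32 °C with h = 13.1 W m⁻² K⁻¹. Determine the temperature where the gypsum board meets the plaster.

T = 307 °C

Treat each layer as a resistance in series:
  R_silica brick = L/(kA) = 0.328/(1.20·18.9) = 0.01446 K/W
  R_ceramic fibre blanket = L/(kA) = 0.0600/(0.0847·18.9) = 0.03748 K/W
  R_gypsum board = L/(kA) = 0.384/(0.197·18.9) = 0.1031 K/W
  R_plaster = L/(kA) = 0.209/(0.191·18.9) = 0.05790 K/W
  R_conv,out = 1/(hA) = 1/(13.1·18.9) = 0.004039 K/W
ΣR = 0.01446 + 0.03748 + 0.1031 + 0.05790 + 0.004039 = 0.2170 K/W
Q = ΔT/ΣR = (996 °C − 32 °C)/0.2170 = 4442 W
From the inner boundary to the gypsum board/plaster interface, ΣR_partial = 0.1550 K/W.
T_interface = T_in − Q·ΣR_partial = 996 °C − (4442)(0.1550) = 307 °C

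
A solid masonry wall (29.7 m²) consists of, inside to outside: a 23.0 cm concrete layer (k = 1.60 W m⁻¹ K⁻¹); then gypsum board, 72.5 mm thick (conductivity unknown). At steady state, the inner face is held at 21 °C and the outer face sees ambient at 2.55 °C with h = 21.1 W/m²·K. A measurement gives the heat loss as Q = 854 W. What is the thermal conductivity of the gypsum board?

ΣR = ΔT/Q = |21 − 2.55|/854 = 0.02160 K/W
Known resistances:
  R_concrete = L/(kA) = 0.230/(1.60·29.7) = 0.004840 K/W
  R_conv,out = 1/(hA) = 1/(21.1·29.7) = 0.001596 K/W
R_gypsum board = ΣR − ΣR_known = 0.02160 − 0.006436 = 0.01516 K/W
L/(kA) = 0.01516 ⇒ k = 0.0725/(0.01516·29.7) = 0.161 W/m·K

k = 0.161 W/m·K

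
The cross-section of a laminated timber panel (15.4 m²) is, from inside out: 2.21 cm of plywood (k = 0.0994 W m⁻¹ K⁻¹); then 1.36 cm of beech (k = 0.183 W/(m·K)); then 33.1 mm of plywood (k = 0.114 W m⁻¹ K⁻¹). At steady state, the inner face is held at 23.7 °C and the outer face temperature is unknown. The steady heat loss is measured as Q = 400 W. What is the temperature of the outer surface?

Sum the resistances:
  R_plywood = L/(kA) = 0.0221/(0.0994·15.4) = 0.01444 K/W
  R_beech = L/(kA) = 0.0136/(0.183·15.4) = 0.004826 K/W
  R_plywood = L/(kA) = 0.0331/(0.114·15.4) = 0.01885 K/W
ΣR = 0.03812 K/W
ΔT = Q·ΣR = 400 × 0.03812 = 15.25 K
Heat flows outward, so T_out = T_in − ΔT = 23.7 − 15.25 = 8.45 °C

T_out = 8.45 °C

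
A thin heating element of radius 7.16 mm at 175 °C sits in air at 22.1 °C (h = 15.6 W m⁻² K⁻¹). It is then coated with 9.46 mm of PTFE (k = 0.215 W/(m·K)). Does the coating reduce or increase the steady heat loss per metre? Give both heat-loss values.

increases: 107 → 124 W/m

Critical radius for a cylinder: r_cr = k/h = 0.0138 m = 1.38 cm.
Outer radius after coating: r₂ = 0.00716 + 0.00946 = 0.01662 m.
r₁ < r_cr < r₂: heat loss rises to a maximum at r_cr then falls. Whether the coating helps depends on whether Q(r₂) has dropped back below Q(r₁).
Bare: R = 1/(2πr₁h) = 1.425 m·K/W; Q = 152.9/1.425 = 107 W/m.
Coated: R = R_cond + R_conv = 1.237 m·K/W; Q = 152.9/1.237 = 124 W/m.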